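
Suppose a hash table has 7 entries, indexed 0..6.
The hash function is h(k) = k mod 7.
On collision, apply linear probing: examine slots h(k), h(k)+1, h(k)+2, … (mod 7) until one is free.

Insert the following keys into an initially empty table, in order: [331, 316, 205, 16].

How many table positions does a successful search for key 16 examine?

3

331 hashes to 2; slot 2 is free -> place at 2.
316 hashes to 1; slot 1 is free -> place at 1.
205 hashes to 2; 2 taken -> place at 3.
16 hashes to 2; 2,3 taken -> place at 4.
Table: [_, 316, 331, 205, 16, _, _]
Lookup 16: h=2, probe 2,3,4 → found at 4.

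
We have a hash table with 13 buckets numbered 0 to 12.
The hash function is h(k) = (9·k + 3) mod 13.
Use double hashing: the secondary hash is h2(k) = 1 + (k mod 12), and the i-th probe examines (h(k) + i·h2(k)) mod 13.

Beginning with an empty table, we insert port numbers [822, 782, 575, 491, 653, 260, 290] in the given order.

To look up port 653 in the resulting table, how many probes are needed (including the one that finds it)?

2

822 hashes to 4; slot 4 is free => place at 4.
782 hashes to 8; slot 8 is free => place at 8.
575 hashes to 4, h2=12; 4 taken => place at 3.
491 hashes to 2; slot 2 is free => place at 2.
653 hashes to 4, h2=6; 4 taken => place at 10.
260 hashes to 3, h2=9; 3 taken => place at 12.
290 hashes to 0; slot 0 is free => place at 0.
Table: [290, ., 491, 575, 822, ., ., ., 782, ., 653, ., 260]
Lookup 653: h=4, h2=6, probe 4,10 → found at 10.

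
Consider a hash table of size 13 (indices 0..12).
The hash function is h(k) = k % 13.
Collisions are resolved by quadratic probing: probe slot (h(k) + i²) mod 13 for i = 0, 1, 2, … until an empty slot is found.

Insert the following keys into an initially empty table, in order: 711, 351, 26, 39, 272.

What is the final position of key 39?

4

Insert 711: h=9, slot 9 empty => index 9.
Insert 351: h=0, slot 0 empty => index 0.
Insert 26: h=0, slot 0 occupied => index 1.
Insert 39: h=0, slots 0,1 occupied => index 4.
Insert 272: h=12, slot 12 empty => index 12.
Table: [351, 26, ., ., 39, ., ., ., ., 711, ., ., 272]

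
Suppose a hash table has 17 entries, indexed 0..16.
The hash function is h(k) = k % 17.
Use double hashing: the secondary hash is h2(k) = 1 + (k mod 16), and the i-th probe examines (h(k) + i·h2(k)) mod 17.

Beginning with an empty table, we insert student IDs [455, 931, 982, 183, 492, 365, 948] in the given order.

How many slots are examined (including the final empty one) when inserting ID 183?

455: h=13 -> slot 13
931: h=13, h2=4, probe 13,0 -> slot 0
982: h=13, h2=7, probe 13,3 -> slot 3
183: h=13, h2=8, probe 13,4 -> slot 4
492: h=16 -> slot 16
365: h=8 -> slot 8
948: h=13, h2=5, probe 13,1 -> slot 1
Table: [931, 948, _, 982, 183, _, _, _, 365, _, _, _, _, 455, _, _, 492]

2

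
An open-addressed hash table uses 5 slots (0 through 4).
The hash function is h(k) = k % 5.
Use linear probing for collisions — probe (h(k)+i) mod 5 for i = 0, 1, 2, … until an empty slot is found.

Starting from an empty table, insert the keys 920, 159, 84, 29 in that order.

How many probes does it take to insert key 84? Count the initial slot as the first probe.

920 hashes to 0; slot 0 is free → place at 0.
159 hashes to 4; slot 4 is free → place at 4.
84 hashes to 4; 4,0 taken → place at 1.
29 hashes to 4; 4,0,1 taken → place at 2.
Table: [920, 84, 29, _, 159]

3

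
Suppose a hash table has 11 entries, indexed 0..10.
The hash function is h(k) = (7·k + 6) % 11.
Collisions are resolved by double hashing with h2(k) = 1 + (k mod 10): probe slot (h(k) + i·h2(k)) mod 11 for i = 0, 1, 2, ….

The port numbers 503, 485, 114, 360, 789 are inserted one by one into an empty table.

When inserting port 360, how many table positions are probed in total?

2

Insert 503: h=7, slot 7 empty → index 7.
Insert 485: h=2, slot 2 empty → index 2.
Insert 114: h=1, slot 1 empty → index 1.
Insert 360: h=7, h2=1, slot 7 occupied → index 8.
Insert 789: h=7, h2=10, slot 7 occupied → index 6.
Table: [-, 114, 485, -, -, -, 789, 503, 360, -, -]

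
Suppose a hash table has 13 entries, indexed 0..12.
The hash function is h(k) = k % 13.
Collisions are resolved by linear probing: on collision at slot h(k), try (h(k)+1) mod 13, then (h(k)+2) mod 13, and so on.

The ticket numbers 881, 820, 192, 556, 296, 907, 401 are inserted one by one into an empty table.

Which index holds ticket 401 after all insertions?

3

Insert 881: h=10, slot 10 empty => index 10.
Insert 820: h=1, slot 1 empty => index 1.
Insert 192: h=10, slot 10 occupied => index 11.
Insert 556: h=10, slots 10,11 occupied => index 12.
Insert 296: h=10, slots 10,11,12 occupied => index 0.
Insert 907: h=10, slots 10,11,12,0,1 occupied => index 2.
Insert 401: h=11, slots 11,12,0,1,2 occupied => index 3.
Table: [296, 820, 907, 401, ., ., ., ., ., ., 881, 192, 556]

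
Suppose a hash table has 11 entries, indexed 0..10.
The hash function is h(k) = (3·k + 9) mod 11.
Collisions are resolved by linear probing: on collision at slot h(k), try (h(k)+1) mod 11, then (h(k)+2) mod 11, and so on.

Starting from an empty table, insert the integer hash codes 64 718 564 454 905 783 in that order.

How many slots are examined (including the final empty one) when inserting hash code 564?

2

64: h=3 => slot 3
718: h=7 => slot 7
564: h=7, probe 7,8 => slot 8
454: h=7, probe 7,8,9 => slot 9
905: h=7, probe 7,8,9,10 => slot 10
783: h=4 => slot 4
Table: [—, —, —, 64, 783, —, —, 718, 564, 454, 905]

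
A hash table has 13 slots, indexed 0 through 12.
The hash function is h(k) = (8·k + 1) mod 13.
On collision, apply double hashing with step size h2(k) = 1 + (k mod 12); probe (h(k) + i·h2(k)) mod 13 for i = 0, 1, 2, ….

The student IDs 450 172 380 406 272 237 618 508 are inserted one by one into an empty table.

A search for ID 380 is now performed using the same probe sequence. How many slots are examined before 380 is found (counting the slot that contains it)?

450 hashes to 0; slot 0 is free -> place at 0.
172 hashes to 12; slot 12 is free -> place at 12.
380 hashes to 12, h2=9; 12 taken -> place at 8.
406 hashes to 12, h2=11; 12 taken -> place at 10.
272 hashes to 6; slot 6 is free -> place at 6.
237 hashes to 12, h2=10; 12 taken -> place at 9.
618 hashes to 5; slot 5 is free -> place at 5.
508 hashes to 9, h2=5; 9 taken -> place at 1.
Table: [450, 508, -, -, -, 618, 272, -, 380, 237, 406, -, 172]
Lookup 380: h=12, h2=9, probe 12,8 → found at 8.

2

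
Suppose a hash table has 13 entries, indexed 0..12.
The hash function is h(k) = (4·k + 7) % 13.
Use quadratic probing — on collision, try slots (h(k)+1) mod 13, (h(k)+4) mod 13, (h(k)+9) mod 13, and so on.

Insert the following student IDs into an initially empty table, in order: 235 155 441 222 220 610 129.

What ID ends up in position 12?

Insert 235: h=11, slot 11 empty → index 11.
Insert 155: h=3, slot 3 empty → index 3.
Insert 441: h=3, slot 3 occupied → index 4.
Insert 222: h=11, slot 11 occupied → index 12.
Insert 220: h=3, slots 3,4 occupied → index 7.
Insert 610: h=3, slots 3,4,7,12 occupied → index 6.
Insert 129: h=3, slots 3,4,7,12,6 occupied → index 2.
Table: [_, _, 129, 155, 441, _, 610, 220, _, _, _, 235, 222]

222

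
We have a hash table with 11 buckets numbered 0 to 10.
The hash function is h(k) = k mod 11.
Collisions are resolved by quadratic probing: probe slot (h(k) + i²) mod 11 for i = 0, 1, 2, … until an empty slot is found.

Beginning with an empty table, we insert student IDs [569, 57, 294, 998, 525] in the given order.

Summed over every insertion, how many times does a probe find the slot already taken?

6

569 hashes to 8; slot 8 is free -> place at 8.
57 hashes to 2; slot 2 is free -> place at 2.
294 hashes to 8; 8 taken -> place at 9.
998 hashes to 8; 8,9 taken -> place at 1.
525 hashes to 8; 8,9,1 taken -> place at 6.
Table: [—, 998, 57, —, —, —, 525, —, 569, 294, —]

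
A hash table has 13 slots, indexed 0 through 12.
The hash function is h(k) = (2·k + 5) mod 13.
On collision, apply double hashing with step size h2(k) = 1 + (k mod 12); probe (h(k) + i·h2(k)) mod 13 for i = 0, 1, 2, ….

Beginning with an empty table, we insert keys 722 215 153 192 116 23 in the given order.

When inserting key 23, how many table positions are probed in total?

Insert 722: h=6, slot 6 empty → index 6.
Insert 215: h=6, h2=12, slot 6 occupied → index 5.
Insert 153: h=12, slot 12 empty → index 12.
Insert 192: h=12, h2=1, slot 12 occupied → index 0.
Insert 116: h=3, slot 3 empty → index 3.
Insert 23: h=12, h2=12, slot 12 occupied → index 11.
Table: [192, -, -, 116, -, 215, 722, -, -, -, -, 23, 153]

2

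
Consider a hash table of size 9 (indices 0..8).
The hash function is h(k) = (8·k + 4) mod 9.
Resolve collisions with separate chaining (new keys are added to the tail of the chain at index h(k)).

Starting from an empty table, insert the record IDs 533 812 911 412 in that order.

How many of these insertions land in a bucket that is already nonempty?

2

Insert 533: h=2, bucket 2 empty -> new chain.
Insert 812: h=2, bucket 2 nonempty -> append to chain.
Insert 911: h=2, bucket 2 nonempty -> append to chain.
Insert 412: h=6, bucket 6 empty -> new chain.
Final buckets:
0: .
1: .
2: 533 -> 812 -> 911
3: .
4: .
5: .
6: 412
7: .
8: .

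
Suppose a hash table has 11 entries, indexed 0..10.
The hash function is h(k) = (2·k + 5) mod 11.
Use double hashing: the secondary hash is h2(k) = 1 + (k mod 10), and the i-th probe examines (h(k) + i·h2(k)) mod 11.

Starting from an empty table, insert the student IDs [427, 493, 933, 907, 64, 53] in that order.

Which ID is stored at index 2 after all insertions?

427: h=1 => slot 1
493: h=1, h2=4, probe 1,5 => slot 5
933: h=1, h2=4, probe 1,5,9 => slot 9
907: h=4 => slot 4
64: h=1, h2=5, probe 1,6 => slot 6
53: h=1, h2=4, probe 1,5,9,2 => slot 2
Table: [-, 427, 53, -, 907, 493, 64, -, -, 933, -]

53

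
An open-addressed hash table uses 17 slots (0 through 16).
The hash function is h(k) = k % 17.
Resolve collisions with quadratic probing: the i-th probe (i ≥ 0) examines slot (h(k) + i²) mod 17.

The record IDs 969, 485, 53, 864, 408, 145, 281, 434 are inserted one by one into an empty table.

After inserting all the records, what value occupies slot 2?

53

Insert 969: h=0, slot 0 empty → index 0.
Insert 485: h=9, slot 9 empty → index 9.
Insert 53: h=2, slot 2 empty → index 2.
Insert 864: h=14, slot 14 empty → index 14.
Insert 408: h=0, slot 0 occupied → index 1.
Insert 145: h=9, slot 9 occupied → index 10.
Insert 281: h=9, slots 9,10 occupied → index 13.
Insert 434: h=9, slots 9,10,13,1 occupied → index 8.
Table: [969, 408, 53, —, —, —, —, —, 434, 485, 145, —, —, 281, 864, —, —]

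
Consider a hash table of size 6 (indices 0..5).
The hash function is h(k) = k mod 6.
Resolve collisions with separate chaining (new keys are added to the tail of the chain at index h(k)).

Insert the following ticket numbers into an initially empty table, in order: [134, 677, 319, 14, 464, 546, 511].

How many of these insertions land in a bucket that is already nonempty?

3

Insert 134: h=2, bucket 2 empty -> new chain.
Insert 677: h=5, bucket 5 empty -> new chain.
Insert 319: h=1, bucket 1 empty -> new chain.
Insert 14: h=2, bucket 2 nonempty -> append to chain.
Insert 464: h=2, bucket 2 nonempty -> append to chain.
Insert 546: h=0, bucket 0 empty -> new chain.
Insert 511: h=1, bucket 1 nonempty -> append to chain.
Final buckets:
0: 546
1: 319 -> 511
2: 134 -> 14 -> 464
3: _
4: _
5: 677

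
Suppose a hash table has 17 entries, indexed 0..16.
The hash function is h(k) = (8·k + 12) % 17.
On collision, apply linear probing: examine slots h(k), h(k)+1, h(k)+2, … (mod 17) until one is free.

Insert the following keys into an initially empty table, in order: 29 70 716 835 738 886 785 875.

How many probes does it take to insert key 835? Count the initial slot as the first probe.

Insert 29: h=6, slot 6 empty -> index 6.
Insert 70: h=11, slot 11 empty -> index 11.
Insert 716: h=11, slot 11 occupied -> index 12.
Insert 835: h=11, slots 11,12 occupied -> index 13.
Insert 738: h=0, slot 0 empty -> index 0.
Insert 886: h=11, slots 11,12,13 occupied -> index 14.
Insert 785: h=2, slot 2 empty -> index 2.
Insert 875: h=8, slot 8 empty -> index 8.
Table: [738, —, 785, —, —, —, 29, —, 875, —, —, 70, 716, 835, 886, —, —]

3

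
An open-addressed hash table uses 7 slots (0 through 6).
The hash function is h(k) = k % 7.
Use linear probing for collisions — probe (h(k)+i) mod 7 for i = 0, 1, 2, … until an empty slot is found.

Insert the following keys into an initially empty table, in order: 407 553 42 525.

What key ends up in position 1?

407

Insert 407: h=1, slot 1 empty => index 1.
Insert 553: h=0, slot 0 empty => index 0.
Insert 42: h=0, slots 0,1 occupied => index 2.
Insert 525: h=0, slots 0,1,2 occupied => index 3.
Table: [553, 407, 42, 525, —, —, —]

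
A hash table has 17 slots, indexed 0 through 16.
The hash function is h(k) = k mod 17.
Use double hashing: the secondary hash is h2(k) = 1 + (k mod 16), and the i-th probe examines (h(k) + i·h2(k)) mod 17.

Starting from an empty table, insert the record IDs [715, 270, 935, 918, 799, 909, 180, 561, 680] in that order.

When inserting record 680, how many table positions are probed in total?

2

715 hashes to 1; slot 1 is free => place at 1.
270 hashes to 15; slot 15 is free => place at 15.
935 hashes to 0; slot 0 is free => place at 0.
918 hashes to 0, h2=7; 0 taken => place at 7.
799 hashes to 0, h2=16; 0 taken => place at 16.
909 hashes to 8; slot 8 is free => place at 8.
180 hashes to 10; slot 10 is free => place at 10.
561 hashes to 0, h2=2; 0 taken => place at 2.
680 hashes to 0, h2=9; 0 taken => place at 9.
Table: [935, 715, 561, ., ., ., ., 918, 909, 680, 180, ., ., ., ., 270, 799]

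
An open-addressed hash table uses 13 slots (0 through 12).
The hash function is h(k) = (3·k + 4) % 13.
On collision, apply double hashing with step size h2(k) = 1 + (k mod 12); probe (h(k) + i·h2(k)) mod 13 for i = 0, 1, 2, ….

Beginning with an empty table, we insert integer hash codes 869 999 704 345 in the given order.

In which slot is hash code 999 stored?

2

869 hashes to 11; slot 11 is free → place at 11.
999 hashes to 11, h2=4; 11 taken → place at 2.
704 hashes to 10; slot 10 is free → place at 10.
345 hashes to 12; slot 12 is free → place at 12.
Table: [—, —, 999, —, —, —, —, —, —, —, 704, 869, 345]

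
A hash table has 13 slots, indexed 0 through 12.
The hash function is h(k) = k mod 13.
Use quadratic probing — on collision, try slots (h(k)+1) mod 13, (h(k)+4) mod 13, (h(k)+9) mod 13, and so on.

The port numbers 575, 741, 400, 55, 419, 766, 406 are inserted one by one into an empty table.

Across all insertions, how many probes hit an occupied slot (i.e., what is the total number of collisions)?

575: h=3 => slot 3
741: h=0 => slot 0
400: h=10 => slot 10
55: h=3, probe 3,4 => slot 4
419: h=3, probe 3,4,7 => slot 7
766: h=12 => slot 12
406: h=3, probe 3,4,7,12,6 => slot 6
Table: [741, —, —, 575, 55, —, 406, 419, —, —, 400, —, 766]

7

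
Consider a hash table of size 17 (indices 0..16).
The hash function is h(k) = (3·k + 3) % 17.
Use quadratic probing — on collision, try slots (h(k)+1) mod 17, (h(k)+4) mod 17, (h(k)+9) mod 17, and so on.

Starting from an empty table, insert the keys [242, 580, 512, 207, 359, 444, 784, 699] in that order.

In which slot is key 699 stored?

0

Insert 242: h=15, slot 15 empty => index 15.
Insert 580: h=9, slot 9 empty => index 9.
Insert 512: h=9, slot 9 occupied => index 10.
Insert 207: h=12, slot 12 empty => index 12.
Insert 359: h=9, slots 9,10 occupied => index 13.
Insert 444: h=9, slots 9,10,13 occupied => index 1.
Insert 784: h=9, slots 9,10,13,1 occupied => index 8.
Insert 699: h=9, slots 9,10,13,1,8 occupied => index 0.
Table: [699, 444, ∅, ∅, ∅, ∅, ∅, ∅, 784, 580, 512, ∅, 207, 359, ∅, 242, ∅]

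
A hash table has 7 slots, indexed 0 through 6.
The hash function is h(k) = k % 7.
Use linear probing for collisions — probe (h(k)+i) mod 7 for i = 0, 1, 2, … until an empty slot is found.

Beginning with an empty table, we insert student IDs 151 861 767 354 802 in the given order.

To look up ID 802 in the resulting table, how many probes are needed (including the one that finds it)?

5

Insert 151: h=4, slot 4 empty => index 4.
Insert 861: h=0, slot 0 empty => index 0.
Insert 767: h=4, slot 4 occupied => index 5.
Insert 354: h=4, slots 4,5 occupied => index 6.
Insert 802: h=4, slots 4,5,6,0 occupied => index 1.
Table: [861, 802, ., ., 151, 767, 354]
Lookup 802: h=4, probe 4,5,6,0,1 → found at 1.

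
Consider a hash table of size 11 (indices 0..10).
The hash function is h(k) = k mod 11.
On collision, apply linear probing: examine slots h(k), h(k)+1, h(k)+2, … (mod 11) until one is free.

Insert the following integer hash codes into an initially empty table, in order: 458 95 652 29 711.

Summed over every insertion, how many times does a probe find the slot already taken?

Insert 458: h=7, slot 7 empty -> index 7.
Insert 95: h=7, slot 7 occupied -> index 8.
Insert 652: h=3, slot 3 empty -> index 3.
Insert 29: h=7, slots 7,8 occupied -> index 9.
Insert 711: h=7, slots 7,8,9 occupied -> index 10.
Table: [∅, ∅, ∅, 652, ∅, ∅, ∅, 458, 95, 29, 711]

6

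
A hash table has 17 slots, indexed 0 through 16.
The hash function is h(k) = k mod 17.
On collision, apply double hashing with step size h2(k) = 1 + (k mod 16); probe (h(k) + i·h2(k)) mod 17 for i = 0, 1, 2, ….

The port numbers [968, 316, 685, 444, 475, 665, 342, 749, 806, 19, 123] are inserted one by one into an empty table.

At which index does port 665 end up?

12

Insert 968: h=16, slot 16 empty -> index 16.
Insert 316: h=10, slot 10 empty -> index 10.
Insert 685: h=5, slot 5 empty -> index 5.
Insert 444: h=2, slot 2 empty -> index 2.
Insert 475: h=16, h2=12, slot 16 occupied -> index 11.
Insert 665: h=2, h2=10, slot 2 occupied -> index 12.
Insert 342: h=2, h2=7, slot 2 occupied -> index 9.
Insert 749: h=1, slot 1 empty -> index 1.
Insert 806: h=7, slot 7 empty -> index 7.
Insert 19: h=2, h2=4, slot 2 occupied -> index 6.
Insert 123: h=4, slot 4 empty -> index 4.
Table: [∅, 749, 444, ∅, 123, 685, 19, 806, ∅, 342, 316, 475, 665, ∅, ∅, ∅, 968]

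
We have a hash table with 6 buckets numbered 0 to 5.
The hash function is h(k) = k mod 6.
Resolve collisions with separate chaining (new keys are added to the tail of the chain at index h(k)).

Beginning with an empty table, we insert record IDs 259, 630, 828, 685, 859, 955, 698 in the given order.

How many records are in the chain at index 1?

4

Insert 259: h=1, bucket 1 empty -> new chain.
Insert 630: h=0, bucket 0 empty -> new chain.
Insert 828: h=0, bucket 0 nonempty -> append to chain.
Insert 685: h=1, bucket 1 nonempty -> append to chain.
Insert 859: h=1, bucket 1 nonempty -> append to chain.
Insert 955: h=1, bucket 1 nonempty -> append to chain.
Insert 698: h=2, bucket 2 empty -> new chain.
Final buckets:
0: 630 -> 828
1: 259 -> 685 -> 859 -> 955
2: 698
3: ∅
4: ∅
5: ∅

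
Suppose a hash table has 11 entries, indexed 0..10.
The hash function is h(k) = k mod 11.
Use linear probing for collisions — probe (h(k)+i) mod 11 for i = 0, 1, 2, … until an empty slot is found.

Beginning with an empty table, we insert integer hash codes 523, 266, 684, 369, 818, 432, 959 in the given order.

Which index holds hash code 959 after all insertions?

523 hashes to 6; slot 6 is free → place at 6.
266 hashes to 2; slot 2 is free → place at 2.
684 hashes to 2; 2 taken → place at 3.
369 hashes to 6; 6 taken → place at 7.
818 hashes to 4; slot 4 is free → place at 4.
432 hashes to 3; 3,4 taken → place at 5.
959 hashes to 2; 2,3,4,5,6,7 taken → place at 8.
Table: [—, —, 266, 684, 818, 432, 523, 369, 959, —, —]

8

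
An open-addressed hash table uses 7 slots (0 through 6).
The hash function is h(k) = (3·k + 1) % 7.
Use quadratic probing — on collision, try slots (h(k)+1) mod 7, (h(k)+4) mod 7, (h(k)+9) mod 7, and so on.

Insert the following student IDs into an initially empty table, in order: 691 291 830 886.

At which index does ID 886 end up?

Insert 691: h=2, slot 2 empty -> index 2.
Insert 291: h=6, slot 6 empty -> index 6.
Insert 830: h=6, slot 6 occupied -> index 0.
Insert 886: h=6, slots 6,0 occupied -> index 3.
Table: [830, ., 691, 886, ., ., 291]

3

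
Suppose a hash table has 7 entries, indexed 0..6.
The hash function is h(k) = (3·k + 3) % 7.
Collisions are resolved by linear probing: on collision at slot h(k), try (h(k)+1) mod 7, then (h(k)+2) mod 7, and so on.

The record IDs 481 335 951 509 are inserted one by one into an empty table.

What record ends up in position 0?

335

481: h=4 -> slot 4
335: h=0 -> slot 0
951: h=0, probe 0,1 -> slot 1
509: h=4, probe 4,5 -> slot 5
Table: [335, 951, -, -, 481, 509, -]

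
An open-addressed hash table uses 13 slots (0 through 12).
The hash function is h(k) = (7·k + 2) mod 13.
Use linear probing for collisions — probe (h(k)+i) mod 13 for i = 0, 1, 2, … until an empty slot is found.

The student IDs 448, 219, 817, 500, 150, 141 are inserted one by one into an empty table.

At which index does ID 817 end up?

448: h=5 => slot 5
219: h=1 => slot 1
817: h=1, probe 1,2 => slot 2
500: h=5, probe 5,6 => slot 6
150: h=12 => slot 12
141: h=1, probe 1,2,3 => slot 3
Table: [-, 219, 817, 141, -, 448, 500, -, -, -, -, -, 150]

2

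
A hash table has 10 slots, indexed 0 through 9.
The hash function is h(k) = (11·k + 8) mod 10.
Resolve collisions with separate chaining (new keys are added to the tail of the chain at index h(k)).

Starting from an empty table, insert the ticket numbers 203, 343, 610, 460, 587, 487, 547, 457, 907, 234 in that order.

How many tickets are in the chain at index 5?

203 -> bucket 1
343 -> bucket 1 (collision)
610 -> bucket 8
460 -> bucket 8 (collision)
587 -> bucket 5
487 -> bucket 5 (collision)
547 -> bucket 5 (collision)
457 -> bucket 5 (collision)
907 -> bucket 5 (collision)
234 -> bucket 2
Final buckets:
0: .
1: 203 -> 343
2: 234
3: .
4: .
5: 587 -> 487 -> 547 -> 457 -> 907
6: .
7: .
8: 610 -> 460
9: .

5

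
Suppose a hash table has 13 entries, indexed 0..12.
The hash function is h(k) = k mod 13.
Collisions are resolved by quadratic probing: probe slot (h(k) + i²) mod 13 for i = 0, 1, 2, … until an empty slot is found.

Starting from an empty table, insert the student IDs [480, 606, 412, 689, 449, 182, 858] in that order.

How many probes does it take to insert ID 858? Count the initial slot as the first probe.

3

480: h=12 → slot 12
606: h=8 → slot 8
412: h=9 → slot 9
689: h=0 → slot 0
449: h=7 → slot 7
182: h=0, probe 0,1 → slot 1
858: h=0, probe 0,1,4 → slot 4
Table: [689, 182, ., ., 858, ., ., 449, 606, 412, ., ., 480]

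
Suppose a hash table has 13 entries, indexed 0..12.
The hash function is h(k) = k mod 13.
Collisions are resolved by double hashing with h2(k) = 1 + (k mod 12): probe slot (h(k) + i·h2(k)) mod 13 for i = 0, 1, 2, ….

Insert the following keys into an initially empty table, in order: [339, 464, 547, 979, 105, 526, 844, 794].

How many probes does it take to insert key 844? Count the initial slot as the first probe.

7

339 hashes to 1; slot 1 is free => place at 1.
464 hashes to 9; slot 9 is free => place at 9.
547 hashes to 1, h2=8; 1,9 taken => place at 4.
979 hashes to 4, h2=8; 4 taken => place at 12.
105 hashes to 1, h2=10; 1 taken => place at 11.
526 hashes to 6; slot 6 is free => place at 6.
844 hashes to 12, h2=5; 12,4,9,1,6,11 taken => place at 3.
794 hashes to 1, h2=3; 1,4 taken => place at 7.
Table: [-, 339, -, 844, 547, -, 526, 794, -, 464, -, 105, 979]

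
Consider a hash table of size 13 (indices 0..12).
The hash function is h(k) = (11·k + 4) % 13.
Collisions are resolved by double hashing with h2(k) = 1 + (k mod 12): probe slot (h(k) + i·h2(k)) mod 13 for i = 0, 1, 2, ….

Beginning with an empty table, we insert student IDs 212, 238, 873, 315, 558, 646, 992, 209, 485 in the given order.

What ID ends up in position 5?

992

212 hashes to 9; slot 9 is free -> place at 9.
238 hashes to 9, h2=11; 9 taken -> place at 7.
873 hashes to 0; slot 0 is free -> place at 0.
315 hashes to 11; slot 11 is free -> place at 11.
558 hashes to 6; slot 6 is free -> place at 6.
646 hashes to 12; slot 12 is free -> place at 12.
992 hashes to 9, h2=9; 9 taken -> place at 5.
209 hashes to 2; slot 2 is free -> place at 2.
485 hashes to 9, h2=6; 9,2 taken -> place at 8.
Table: [873, ., 209, ., ., 992, 558, 238, 485, 212, ., 315, 646]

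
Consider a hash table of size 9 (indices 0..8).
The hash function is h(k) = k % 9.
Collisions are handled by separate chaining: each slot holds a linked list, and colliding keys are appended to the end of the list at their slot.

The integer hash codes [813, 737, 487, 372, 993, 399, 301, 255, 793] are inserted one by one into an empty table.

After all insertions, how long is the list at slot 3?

5

813 -> bucket 3
737 -> bucket 8
487 -> bucket 1
372 -> bucket 3 (collision)
993 -> bucket 3 (collision)
399 -> bucket 3 (collision)
301 -> bucket 4
255 -> bucket 3 (collision)
793 -> bucket 1 (collision)
Final buckets:
0: ∅
1: 487 -> 793
2: ∅
3: 813 -> 372 -> 993 -> 399 -> 255
4: 301
5: ∅
6: ∅
7: ∅
8: 737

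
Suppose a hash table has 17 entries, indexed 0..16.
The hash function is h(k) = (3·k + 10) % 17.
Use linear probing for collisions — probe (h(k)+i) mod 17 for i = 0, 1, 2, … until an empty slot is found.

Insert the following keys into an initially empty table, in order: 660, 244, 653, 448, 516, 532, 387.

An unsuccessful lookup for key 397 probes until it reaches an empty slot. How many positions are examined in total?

6

660: h=1 → slot 1
244: h=11 → slot 11
653: h=14 → slot 14
448: h=11, probe 11,12 → slot 12
516: h=11, probe 11,12,13 → slot 13
532: h=8 → slot 8
387: h=15 → slot 15
Table: [., 660, ., ., ., ., ., ., 532, ., ., 244, 448, 516, 653, 387, .]
Lookup 397: h=11, probe 11,12,13,14,15,16 → slot 16 empty, not found.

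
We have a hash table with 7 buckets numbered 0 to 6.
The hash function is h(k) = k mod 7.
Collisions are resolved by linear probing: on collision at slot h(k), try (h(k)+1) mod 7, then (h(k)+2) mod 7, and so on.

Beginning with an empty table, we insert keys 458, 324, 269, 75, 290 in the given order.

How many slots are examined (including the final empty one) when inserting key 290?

4

458: h=3 -> slot 3
324: h=2 -> slot 2
269: h=3, probe 3,4 -> slot 4
75: h=5 -> slot 5
290: h=3, probe 3,4,5,6 -> slot 6
Table: [—, —, 324, 458, 269, 75, 290]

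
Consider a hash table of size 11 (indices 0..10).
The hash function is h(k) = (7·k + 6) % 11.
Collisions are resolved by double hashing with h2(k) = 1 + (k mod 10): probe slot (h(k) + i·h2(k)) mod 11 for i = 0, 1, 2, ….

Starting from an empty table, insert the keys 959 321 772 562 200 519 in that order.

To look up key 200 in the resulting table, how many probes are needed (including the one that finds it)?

Insert 959: h=9, slot 9 empty -> index 9.
Insert 321: h=9, h2=2, slot 9 occupied -> index 0.
Insert 772: h=9, h2=3, slot 9 occupied -> index 1.
Insert 562: h=2, slot 2 empty -> index 2.
Insert 200: h=9, h2=1, slot 9 occupied -> index 10.
Insert 519: h=9, h2=10, slot 9 occupied -> index 8.
Table: [321, 772, 562, _, _, _, _, _, 519, 959, 200]
Lookup 200: h=9, h2=1, probe 9,10 → found at 10.

2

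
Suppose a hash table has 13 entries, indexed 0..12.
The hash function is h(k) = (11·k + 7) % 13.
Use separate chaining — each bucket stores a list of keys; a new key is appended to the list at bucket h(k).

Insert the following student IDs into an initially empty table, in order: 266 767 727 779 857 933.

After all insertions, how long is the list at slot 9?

3

266 → bucket 8
767 → bucket 7
727 → bucket 9
779 → bucket 9 (collision)
857 → bucket 9 (collision)
933 → bucket 0
Final buckets:
0: 933
1: _
2: _
3: _
4: _
5: _
6: _
7: 767
8: 266
9: 727 -> 779 -> 857
10: _
11: _
12: _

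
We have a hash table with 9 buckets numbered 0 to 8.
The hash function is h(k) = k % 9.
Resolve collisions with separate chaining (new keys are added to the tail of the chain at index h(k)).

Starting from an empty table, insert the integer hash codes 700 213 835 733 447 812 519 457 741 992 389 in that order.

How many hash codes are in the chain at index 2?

3

Insert 700: h=7, bucket 7 empty -> new chain.
Insert 213: h=6, bucket 6 empty -> new chain.
Insert 835: h=7, bucket 7 nonempty -> append to chain.
Insert 733: h=4, bucket 4 empty -> new chain.
Insert 447: h=6, bucket 6 nonempty -> append to chain.
Insert 812: h=2, bucket 2 empty -> new chain.
Insert 519: h=6, bucket 6 nonempty -> append to chain.
Insert 457: h=7, bucket 7 nonempty -> append to chain.
Insert 741: h=3, bucket 3 empty -> new chain.
Insert 992: h=2, bucket 2 nonempty -> append to chain.
Insert 389: h=2, bucket 2 nonempty -> append to chain.
Final buckets:
0: -
1: -
2: 812 -> 992 -> 389
3: 741
4: 733
5: -
6: 213 -> 447 -> 519
7: 700 -> 835 -> 457
8: -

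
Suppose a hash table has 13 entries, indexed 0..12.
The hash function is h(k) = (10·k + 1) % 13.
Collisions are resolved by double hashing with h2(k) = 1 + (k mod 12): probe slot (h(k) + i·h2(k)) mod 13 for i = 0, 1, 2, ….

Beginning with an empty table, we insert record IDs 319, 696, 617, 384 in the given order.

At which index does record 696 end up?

319 hashes to 6; slot 6 is free → place at 6.
696 hashes to 6, h2=1; 6 taken → place at 7.
617 hashes to 9; slot 9 is free → place at 9.
384 hashes to 6, h2=1; 6,7 taken → place at 8.
Table: [., ., ., ., ., ., 319, 696, 384, 617, ., ., .]

7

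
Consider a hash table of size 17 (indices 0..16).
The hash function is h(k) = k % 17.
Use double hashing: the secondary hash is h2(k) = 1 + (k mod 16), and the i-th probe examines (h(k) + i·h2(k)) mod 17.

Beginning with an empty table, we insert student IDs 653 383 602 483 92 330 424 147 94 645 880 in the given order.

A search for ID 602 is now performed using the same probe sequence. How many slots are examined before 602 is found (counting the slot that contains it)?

2

653 hashes to 7; slot 7 is free → place at 7.
383 hashes to 9; slot 9 is free → place at 9.
602 hashes to 7, h2=11; 7 taken → place at 1.
483 hashes to 7, h2=4; 7 taken → place at 11.
92 hashes to 7, h2=13; 7 taken → place at 3.
330 hashes to 7, h2=11; 7,1 taken → place at 12.
424 hashes to 16; slot 16 is free → place at 16.
147 hashes to 11, h2=4; 11 taken → place at 15.
94 hashes to 9, h2=15; 9,7 taken → place at 5.
645 hashes to 16, h2=6; 16,5,11 taken → place at 0.
880 hashes to 13; slot 13 is free → place at 13.
Table: [645, 602, —, 92, —, 94, —, 653, —, 383, —, 483, 330, 880, —, 147, 424]
Lookup 602: h=7, h2=11, probe 7,1 → found at 1.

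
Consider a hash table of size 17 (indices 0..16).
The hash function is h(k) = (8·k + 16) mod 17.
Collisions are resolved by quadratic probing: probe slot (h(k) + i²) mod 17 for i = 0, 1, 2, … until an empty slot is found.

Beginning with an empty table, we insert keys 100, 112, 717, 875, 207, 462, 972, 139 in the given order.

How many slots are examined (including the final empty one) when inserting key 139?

5

100: h=0 => slot 0
112: h=11 => slot 11
717: h=6 => slot 6
875: h=12 => slot 12
207: h=6, probe 6,7 => slot 7
462: h=6, probe 6,7,10 => slot 10
972: h=6, probe 6,7,10,15 => slot 15
139: h=6, probe 6,7,10,15,5 => slot 5
Table: [100, ∅, ∅, ∅, ∅, 139, 717, 207, ∅, ∅, 462, 112, 875, ∅, ∅, 972, ∅]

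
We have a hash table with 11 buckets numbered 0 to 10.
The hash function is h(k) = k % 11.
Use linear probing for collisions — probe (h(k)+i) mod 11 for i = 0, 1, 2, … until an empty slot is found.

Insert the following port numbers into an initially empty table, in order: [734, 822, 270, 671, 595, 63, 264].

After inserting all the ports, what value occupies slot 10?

63

Insert 734: h=8, slot 8 empty -> index 8.
Insert 822: h=8, slot 8 occupied -> index 9.
Insert 270: h=6, slot 6 empty -> index 6.
Insert 671: h=0, slot 0 empty -> index 0.
Insert 595: h=1, slot 1 empty -> index 1.
Insert 63: h=8, slots 8,9 occupied -> index 10.
Insert 264: h=0, slots 0,1 occupied -> index 2.
Table: [671, 595, 264, _, _, _, 270, _, 734, 822, 63]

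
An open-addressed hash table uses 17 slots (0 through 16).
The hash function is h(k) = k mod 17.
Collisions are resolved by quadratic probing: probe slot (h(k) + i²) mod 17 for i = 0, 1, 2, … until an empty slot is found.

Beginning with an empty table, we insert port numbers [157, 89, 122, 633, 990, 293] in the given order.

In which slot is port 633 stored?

157 hashes to 4; slot 4 is free → place at 4.
89 hashes to 4; 4 taken → place at 5.
122 hashes to 3; slot 3 is free → place at 3.
633 hashes to 4; 4,5 taken → place at 8.
990 hashes to 4; 4,5,8 taken → place at 13.
293 hashes to 4; 4,5,8,13,3 taken → place at 12.
Table: [-, -, -, 122, 157, 89, -, -, 633, -, -, -, 293, 990, -, -, -]

8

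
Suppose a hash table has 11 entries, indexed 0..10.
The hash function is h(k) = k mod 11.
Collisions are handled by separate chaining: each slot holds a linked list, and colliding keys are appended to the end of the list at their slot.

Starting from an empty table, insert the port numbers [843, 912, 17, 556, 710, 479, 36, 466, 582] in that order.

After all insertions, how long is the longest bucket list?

4

843 → bucket 7
912 → bucket 10
17 → bucket 6
556 → bucket 6 (collision)
710 → bucket 6 (collision)
479 → bucket 6 (collision)
36 → bucket 3
466 → bucket 4
582 → bucket 10 (collision)
Final buckets:
0: -
1: -
2: -
3: 36
4: 466
5: -
6: 17 -> 556 -> 710 -> 479
7: 843
8: -
9: -
10: 912 -> 582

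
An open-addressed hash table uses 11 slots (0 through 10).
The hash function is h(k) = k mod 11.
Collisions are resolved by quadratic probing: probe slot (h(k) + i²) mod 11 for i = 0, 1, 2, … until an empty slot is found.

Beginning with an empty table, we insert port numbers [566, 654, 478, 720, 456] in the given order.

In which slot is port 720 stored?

566: h=5 -> slot 5
654: h=5, probe 5,6 -> slot 6
478: h=5, probe 5,6,9 -> slot 9
720: h=5, probe 5,6,9,3 -> slot 3
456: h=5, probe 5,6,9,3,10 -> slot 10
Table: [∅, ∅, ∅, 720, ∅, 566, 654, ∅, ∅, 478, 456]

3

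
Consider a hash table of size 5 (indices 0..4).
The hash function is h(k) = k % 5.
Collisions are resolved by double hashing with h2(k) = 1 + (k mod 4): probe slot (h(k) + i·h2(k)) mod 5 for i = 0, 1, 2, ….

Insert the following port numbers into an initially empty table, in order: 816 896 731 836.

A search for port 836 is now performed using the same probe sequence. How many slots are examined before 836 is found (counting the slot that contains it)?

816 hashes to 1; slot 1 is free -> place at 1.
896 hashes to 1, h2=1; 1 taken -> place at 2.
731 hashes to 1, h2=4; 1 taken -> place at 0.
836 hashes to 1, h2=1; 1,2 taken -> place at 3.
Table: [731, 816, 896, 836, ∅]
Lookup 836: h=1, h2=1, probe 1,2,3 → found at 3.

3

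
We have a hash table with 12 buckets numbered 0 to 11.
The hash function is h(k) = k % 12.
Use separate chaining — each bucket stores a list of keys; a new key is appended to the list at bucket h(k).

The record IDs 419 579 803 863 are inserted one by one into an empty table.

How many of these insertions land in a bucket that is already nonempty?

2

419 -> bucket 11
579 -> bucket 3
803 -> bucket 11 (collision)
863 -> bucket 11 (collision)
Final buckets:
0: -
1: -
2: -
3: 579
4: -
5: -
6: -
7: -
8: -
9: -
10: -
11: 419 -> 803 -> 863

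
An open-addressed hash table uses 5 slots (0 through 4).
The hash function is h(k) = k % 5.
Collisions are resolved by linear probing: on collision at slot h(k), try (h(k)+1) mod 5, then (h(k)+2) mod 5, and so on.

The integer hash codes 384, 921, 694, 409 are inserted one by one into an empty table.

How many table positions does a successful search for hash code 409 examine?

Insert 384: h=4, slot 4 empty -> index 4.
Insert 921: h=1, slot 1 empty -> index 1.
Insert 694: h=4, slot 4 occupied -> index 0.
Insert 409: h=4, slots 4,0,1 occupied -> index 2.
Table: [694, 921, 409, _, 384]
Lookup 409: h=4, probe 4,0,1,2 → found at 2.

4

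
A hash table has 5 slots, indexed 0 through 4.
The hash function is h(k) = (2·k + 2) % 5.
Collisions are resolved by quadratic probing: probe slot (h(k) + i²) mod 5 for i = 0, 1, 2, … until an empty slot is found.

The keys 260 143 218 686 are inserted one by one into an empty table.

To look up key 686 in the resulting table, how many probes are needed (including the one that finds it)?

Insert 260: h=2, slot 2 empty → index 2.
Insert 143: h=3, slot 3 empty → index 3.
Insert 218: h=3, slot 3 occupied → index 4.
Insert 686: h=4, slot 4 occupied → index 0.
Table: [686, _, 260, 143, 218]
Lookup 686: h=4, probe 4,0 → found at 0.

2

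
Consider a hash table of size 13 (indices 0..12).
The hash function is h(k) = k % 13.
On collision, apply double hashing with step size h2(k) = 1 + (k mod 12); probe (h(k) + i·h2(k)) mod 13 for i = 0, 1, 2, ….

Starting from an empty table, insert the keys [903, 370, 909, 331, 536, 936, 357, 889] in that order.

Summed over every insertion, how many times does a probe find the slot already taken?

5

903: h=6 → slot 6
370: h=6, h2=11, probe 6,4 → slot 4
909: h=12 → slot 12
331: h=6, h2=8, probe 6,1 → slot 1
536: h=3 → slot 3
936: h=0 → slot 0
357: h=6, h2=10, probe 6,3,0,10 → slot 10
889: h=5 → slot 5
Table: [936, 331, —, 536, 370, 889, 903, —, —, —, 357, —, 909]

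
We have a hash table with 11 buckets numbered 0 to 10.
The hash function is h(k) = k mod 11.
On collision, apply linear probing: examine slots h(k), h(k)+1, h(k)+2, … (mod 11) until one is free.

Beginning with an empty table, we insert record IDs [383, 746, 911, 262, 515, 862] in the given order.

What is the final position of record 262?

1

383 hashes to 9; slot 9 is free -> place at 9.
746 hashes to 9; 9 taken -> place at 10.
911 hashes to 9; 9,10 taken -> place at 0.
262 hashes to 9; 9,10,0 taken -> place at 1.
515 hashes to 9; 9,10,0,1 taken -> place at 2.
862 hashes to 4; slot 4 is free -> place at 4.
Table: [911, 262, 515, —, 862, —, —, —, —, 383, 746]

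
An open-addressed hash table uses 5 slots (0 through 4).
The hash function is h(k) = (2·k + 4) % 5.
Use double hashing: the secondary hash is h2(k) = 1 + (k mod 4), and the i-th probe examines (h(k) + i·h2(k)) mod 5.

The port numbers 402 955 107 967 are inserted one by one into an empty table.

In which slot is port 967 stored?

402: h=3 -> slot 3
955: h=4 -> slot 4
107: h=3, h2=4, probe 3,2 -> slot 2
967: h=3, h2=4, probe 3,2,1 -> slot 1
Table: [_, 967, 107, 402, 955]

1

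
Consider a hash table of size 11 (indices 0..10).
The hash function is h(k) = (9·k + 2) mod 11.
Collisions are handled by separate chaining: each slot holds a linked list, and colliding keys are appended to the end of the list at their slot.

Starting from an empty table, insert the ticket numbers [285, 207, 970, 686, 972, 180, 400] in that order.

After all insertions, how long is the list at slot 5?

4

Insert 285: h=4, bucket 4 empty → new chain.
Insert 207: h=6, bucket 6 empty → new chain.
Insert 970: h=9, bucket 9 empty → new chain.
Insert 686: h=5, bucket 5 empty → new chain.
Insert 972: h=5, bucket 5 nonempty → append to chain.
Insert 180: h=5, bucket 5 nonempty → append to chain.
Insert 400: h=5, bucket 5 nonempty → append to chain.
Final buckets:
0: -
1: -
2: -
3: -
4: 285
5: 686 -> 972 -> 180 -> 400
6: 207
7: -
8: -
9: 970
10: -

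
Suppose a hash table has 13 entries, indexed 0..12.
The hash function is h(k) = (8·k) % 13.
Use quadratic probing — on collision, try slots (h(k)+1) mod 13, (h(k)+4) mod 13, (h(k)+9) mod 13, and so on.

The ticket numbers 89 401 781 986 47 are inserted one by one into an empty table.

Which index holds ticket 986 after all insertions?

1

89 hashes to 10; slot 10 is free -> place at 10.
401 hashes to 10; 10 taken -> place at 11.
781 hashes to 8; slot 8 is free -> place at 8.
986 hashes to 10; 10,11 taken -> place at 1.
47 hashes to 12; slot 12 is free -> place at 12.
Table: [_, 986, _, _, _, _, _, _, 781, _, 89, 401, 47]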